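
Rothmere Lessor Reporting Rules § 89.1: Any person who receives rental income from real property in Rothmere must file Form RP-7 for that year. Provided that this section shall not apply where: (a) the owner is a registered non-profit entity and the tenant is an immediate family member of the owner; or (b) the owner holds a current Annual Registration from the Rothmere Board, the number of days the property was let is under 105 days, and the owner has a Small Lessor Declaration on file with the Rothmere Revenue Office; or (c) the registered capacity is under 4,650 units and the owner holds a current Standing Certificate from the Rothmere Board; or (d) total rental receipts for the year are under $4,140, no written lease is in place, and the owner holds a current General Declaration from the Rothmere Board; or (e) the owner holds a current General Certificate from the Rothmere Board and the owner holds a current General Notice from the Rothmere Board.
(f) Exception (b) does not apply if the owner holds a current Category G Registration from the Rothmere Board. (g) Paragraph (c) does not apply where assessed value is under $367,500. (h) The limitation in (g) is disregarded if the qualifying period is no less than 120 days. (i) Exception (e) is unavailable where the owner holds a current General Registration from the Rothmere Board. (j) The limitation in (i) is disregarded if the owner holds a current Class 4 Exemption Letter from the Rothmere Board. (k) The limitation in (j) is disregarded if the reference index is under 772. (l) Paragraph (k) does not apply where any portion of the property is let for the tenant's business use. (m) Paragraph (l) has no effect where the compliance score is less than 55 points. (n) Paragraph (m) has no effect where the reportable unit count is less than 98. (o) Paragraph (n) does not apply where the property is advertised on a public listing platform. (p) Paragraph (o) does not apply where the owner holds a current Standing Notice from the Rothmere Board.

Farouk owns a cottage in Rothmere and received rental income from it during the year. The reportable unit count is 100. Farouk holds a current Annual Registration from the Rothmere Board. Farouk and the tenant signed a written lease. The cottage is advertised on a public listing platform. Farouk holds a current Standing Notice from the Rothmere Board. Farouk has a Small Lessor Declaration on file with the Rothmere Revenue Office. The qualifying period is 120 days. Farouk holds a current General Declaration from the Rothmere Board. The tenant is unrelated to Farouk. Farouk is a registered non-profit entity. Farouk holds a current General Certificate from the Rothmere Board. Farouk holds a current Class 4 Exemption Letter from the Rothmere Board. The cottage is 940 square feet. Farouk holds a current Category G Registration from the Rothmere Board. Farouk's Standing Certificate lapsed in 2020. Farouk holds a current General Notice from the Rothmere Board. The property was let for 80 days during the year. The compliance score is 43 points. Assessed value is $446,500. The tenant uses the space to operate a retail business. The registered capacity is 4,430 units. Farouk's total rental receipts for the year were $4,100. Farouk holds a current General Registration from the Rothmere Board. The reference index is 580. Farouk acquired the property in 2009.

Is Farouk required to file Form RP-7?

Yes — Farouk must file Form RP-7.

Exception (a) fails — the tenant is unrelated to the owner.
Exception (b) is satisfied on its face — a current Annual Registration is held; the number of days the property was let is 80 days, under the 105 days limit; a Small Lessor Declaration is on file. But applying paragraph (f): (f) applies — a current Category G Registration is held. Exception (b) does not apply.
Exception (c) requires that the owner holds a current Standing Certificate from the Rothmere Board; but the Standing Certificate is not current, so (c) is unavailable.
Exception (d) does not apply: a written lease is in place.
All of (e)'s requirements are met (a current General Certificate is held; a current General Notice is held). But: (i) is engaged — a current General Registration is held. (j) would limit (i) — a current Class 4 Exemption Letter is held — but (k) sets (j) aside: (k) operates against (j): the reference index is 580, under the 772 limit. (l) would limit (k) — the space is let for business use — but (m) sets (l) aside: (m) operates against (l): the compliance score is 43 points, less than the 55 points limit. (n) does not operate here (the reportable unit count is 100, not less than 98), so (m) stands. Exception (e) does not apply.
None of the exceptions is available; § 89.1 applies in full.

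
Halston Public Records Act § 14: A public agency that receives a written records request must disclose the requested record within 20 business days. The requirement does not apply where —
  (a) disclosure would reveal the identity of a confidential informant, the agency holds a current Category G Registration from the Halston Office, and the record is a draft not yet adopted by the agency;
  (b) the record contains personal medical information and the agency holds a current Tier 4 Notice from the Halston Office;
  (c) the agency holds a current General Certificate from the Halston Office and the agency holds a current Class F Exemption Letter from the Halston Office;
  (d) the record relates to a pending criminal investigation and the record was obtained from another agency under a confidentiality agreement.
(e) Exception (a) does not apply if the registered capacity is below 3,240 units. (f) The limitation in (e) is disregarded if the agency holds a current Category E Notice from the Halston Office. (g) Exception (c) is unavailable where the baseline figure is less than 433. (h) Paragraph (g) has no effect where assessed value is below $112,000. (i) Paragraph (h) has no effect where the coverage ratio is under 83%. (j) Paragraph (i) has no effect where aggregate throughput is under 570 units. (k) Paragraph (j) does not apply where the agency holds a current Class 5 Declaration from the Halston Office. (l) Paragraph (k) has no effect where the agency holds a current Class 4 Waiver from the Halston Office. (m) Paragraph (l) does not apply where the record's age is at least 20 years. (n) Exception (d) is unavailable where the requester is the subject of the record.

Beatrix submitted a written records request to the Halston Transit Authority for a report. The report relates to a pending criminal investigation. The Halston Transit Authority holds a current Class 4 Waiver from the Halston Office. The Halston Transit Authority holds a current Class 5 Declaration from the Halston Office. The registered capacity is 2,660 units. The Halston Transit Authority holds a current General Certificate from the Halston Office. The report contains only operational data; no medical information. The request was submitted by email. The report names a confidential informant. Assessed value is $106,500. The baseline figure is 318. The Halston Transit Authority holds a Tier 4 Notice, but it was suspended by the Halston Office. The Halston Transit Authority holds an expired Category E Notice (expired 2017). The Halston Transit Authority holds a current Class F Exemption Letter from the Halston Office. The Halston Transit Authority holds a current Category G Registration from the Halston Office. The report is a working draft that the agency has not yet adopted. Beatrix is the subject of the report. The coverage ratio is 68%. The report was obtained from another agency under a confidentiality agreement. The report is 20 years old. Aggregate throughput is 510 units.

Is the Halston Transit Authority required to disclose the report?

Yes — the Halston Transit Authority must disclose the report.

All of (a)'s requirements are met (the report names a confidential informant; a current Category G Registration is held; the report is an unadopted draft). But: (e) operates against (a): the registered capacity is 2,660 units, below the 3,240 units limit. (f) is inapplicable (there is no Category E Notice in force), so (e) stands. So (a) is unavailable.
Exception (b) requires that the record contains personal medical information; but the report contains only operational data, so (b) is unavailable.
Exception (c) is satisfied on its face — a current General Certificate is held; a current Class F Exemption Letter is held. However, paragraphs (g)–(m) must be considered: (g) operates against (c): the baseline figure is 318, less than the 433 limit. (h) applies (assessed value is $106,500, below the $112,000 limit), but yields to (i): (i) is engaged — the coverage ratio is 68%, under the 83% limit. (j) operates (aggregate throughput is 510 units, under the 570 units limit), but is set aside by (k): (k) applies — a current Class 5 Declaration is held. (l) is engaged (a current Class 4 Waiver is held), but is displaced by (m): (m) operates — the record's age is 20 years, meeting the 20 years threshold. Exception (c) does not apply.
All of (d)'s requirements are met (the report relates to a pending investigation; the report was obtained under a confidentiality agreement). However, paragraph (n) must be considered: (n) is triggered — Beatrix is the subject of the report. Exception (d) does not apply.
No exception displaces § 14.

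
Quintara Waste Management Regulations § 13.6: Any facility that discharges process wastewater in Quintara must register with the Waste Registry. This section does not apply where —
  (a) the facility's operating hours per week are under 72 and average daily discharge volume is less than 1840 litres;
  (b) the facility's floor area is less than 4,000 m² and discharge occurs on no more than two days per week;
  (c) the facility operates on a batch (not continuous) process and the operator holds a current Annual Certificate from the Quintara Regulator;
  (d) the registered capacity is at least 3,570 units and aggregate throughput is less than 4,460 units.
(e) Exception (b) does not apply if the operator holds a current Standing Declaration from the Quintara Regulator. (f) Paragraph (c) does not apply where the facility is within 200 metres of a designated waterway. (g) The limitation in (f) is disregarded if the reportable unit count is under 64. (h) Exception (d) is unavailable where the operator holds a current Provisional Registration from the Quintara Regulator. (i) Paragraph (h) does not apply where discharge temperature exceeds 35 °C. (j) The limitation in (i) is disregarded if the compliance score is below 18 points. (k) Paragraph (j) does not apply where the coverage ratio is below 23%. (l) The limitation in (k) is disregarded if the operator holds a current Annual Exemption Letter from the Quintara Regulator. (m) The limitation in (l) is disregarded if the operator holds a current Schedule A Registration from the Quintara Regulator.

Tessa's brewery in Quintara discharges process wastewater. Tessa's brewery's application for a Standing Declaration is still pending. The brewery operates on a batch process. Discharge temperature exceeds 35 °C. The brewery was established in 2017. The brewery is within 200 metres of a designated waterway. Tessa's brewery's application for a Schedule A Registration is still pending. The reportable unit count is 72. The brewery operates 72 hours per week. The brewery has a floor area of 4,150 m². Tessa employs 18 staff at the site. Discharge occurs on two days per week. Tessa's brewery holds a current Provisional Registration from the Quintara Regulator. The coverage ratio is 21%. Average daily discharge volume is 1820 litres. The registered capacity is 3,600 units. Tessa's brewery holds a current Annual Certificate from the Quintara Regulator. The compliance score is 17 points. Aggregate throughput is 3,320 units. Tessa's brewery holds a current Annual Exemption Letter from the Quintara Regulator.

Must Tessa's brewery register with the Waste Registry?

Exception (a) requires that the facility's operating hours per week are under 72; but the facility's operating hours per week are 72, not under 72, so (a) is unavailable.
Exception (b) does not apply: the facility's floor area is 4,150 m², not less than 4,000 m².
Exception (c): the facility operates on a batch process; a current Annual Certificate is held — every condition holds. But: (f) is triggered — the brewery is within 200 m of a designated waterway. (g) is inapplicable (the reportable unit count is 72, not under 64), so (f) stands. So (c) is unavailable.
All of (d)'s requirements are met (the registered capacity is 3,600 units, meeting the 3,570 units threshold; aggregate throughput is 3,320 units, less than the 4,460 units limit). But applying paragraphs (h)–(m): (h) operates against (d): a current Provisional Registration is held. (i) is engaged (discharge temperature exceeds 35 °C), but is itself disapplied by (j): (j) applies — the compliance score is 17 points, below the 18 points limit. (k) operates (the coverage ratio is 21%, below the 23% limit), but is displaced by (l): (l) operates against (k): a current Annual Exemption Letter is held. (m) is not engaged (the Schedule A Registration is not current), so (l) stands. Exception (d) does not apply.
Every exception is unavailable, so the rule governs.

Yes — Tessa's brewery must register with the Waste Registry.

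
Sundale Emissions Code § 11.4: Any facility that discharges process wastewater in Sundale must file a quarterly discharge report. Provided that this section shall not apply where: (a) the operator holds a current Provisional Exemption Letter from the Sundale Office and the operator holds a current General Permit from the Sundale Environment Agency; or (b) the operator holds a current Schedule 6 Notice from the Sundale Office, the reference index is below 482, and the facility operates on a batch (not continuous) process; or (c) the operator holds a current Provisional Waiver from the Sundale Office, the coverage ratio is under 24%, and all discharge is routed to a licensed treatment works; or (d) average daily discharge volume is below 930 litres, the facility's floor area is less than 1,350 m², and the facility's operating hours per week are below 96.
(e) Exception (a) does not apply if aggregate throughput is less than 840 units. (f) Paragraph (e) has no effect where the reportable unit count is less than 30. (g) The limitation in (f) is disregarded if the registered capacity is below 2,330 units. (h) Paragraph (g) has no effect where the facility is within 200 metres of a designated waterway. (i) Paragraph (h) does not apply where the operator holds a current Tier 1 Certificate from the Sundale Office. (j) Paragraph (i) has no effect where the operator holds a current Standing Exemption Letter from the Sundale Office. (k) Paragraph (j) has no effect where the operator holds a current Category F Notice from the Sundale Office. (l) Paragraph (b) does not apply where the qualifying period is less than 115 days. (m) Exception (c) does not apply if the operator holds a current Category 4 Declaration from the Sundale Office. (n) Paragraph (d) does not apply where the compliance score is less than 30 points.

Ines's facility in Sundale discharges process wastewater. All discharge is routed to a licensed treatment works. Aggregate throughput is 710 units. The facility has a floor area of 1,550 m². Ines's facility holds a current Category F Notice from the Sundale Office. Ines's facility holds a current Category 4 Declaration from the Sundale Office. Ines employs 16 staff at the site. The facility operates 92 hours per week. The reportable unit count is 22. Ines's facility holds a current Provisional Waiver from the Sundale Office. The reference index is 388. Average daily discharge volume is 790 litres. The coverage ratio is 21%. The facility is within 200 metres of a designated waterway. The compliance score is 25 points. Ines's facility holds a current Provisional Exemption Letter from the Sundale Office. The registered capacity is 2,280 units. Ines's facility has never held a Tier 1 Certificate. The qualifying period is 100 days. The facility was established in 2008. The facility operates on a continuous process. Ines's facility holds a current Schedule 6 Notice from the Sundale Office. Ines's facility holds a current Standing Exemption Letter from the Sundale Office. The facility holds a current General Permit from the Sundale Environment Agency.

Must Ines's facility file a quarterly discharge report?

No — exception (a) applies; Ines's facility is not required to file a quarterly discharge report.

Exception (a) is satisfied on its face — a current Provisional Exemption Letter is held; a current General Permit is held. Under paragraphs (e)–(k): (e) would limit (a) — aggregate throughput is 710 units, less than the 840 units limit — but (f) sets (e) aside: (f) is engaged — the reportable unit count is 22, less than the 30 limit. (g) is triggered (the registered capacity is 2,280 units, below the 2,330 units limit), but is itself disapplied by (h): (h) operates against (g): the facility is within 200 m of a designated waterway. (i) is inapplicable (there is no Tier 1 Certificate in force), so (h) stands. (a) remains available.
Exception (b) requires that the facility operates on a batch (not continuous) process; but the facility operates on a continuous process, so (b) is unavailable.
Exception (c): a current Provisional Waiver is held; the coverage ratio is 21%, under the 24% limit; discharge is routed to a licensed treatment works — every condition holds. But applying paragraph (m): (m) operates against (c): a current Category 4 Declaration is held. Exception (c) does not apply.
Exception (d) fails — the facility's floor area is 1,550 m², not less than 1,350 m².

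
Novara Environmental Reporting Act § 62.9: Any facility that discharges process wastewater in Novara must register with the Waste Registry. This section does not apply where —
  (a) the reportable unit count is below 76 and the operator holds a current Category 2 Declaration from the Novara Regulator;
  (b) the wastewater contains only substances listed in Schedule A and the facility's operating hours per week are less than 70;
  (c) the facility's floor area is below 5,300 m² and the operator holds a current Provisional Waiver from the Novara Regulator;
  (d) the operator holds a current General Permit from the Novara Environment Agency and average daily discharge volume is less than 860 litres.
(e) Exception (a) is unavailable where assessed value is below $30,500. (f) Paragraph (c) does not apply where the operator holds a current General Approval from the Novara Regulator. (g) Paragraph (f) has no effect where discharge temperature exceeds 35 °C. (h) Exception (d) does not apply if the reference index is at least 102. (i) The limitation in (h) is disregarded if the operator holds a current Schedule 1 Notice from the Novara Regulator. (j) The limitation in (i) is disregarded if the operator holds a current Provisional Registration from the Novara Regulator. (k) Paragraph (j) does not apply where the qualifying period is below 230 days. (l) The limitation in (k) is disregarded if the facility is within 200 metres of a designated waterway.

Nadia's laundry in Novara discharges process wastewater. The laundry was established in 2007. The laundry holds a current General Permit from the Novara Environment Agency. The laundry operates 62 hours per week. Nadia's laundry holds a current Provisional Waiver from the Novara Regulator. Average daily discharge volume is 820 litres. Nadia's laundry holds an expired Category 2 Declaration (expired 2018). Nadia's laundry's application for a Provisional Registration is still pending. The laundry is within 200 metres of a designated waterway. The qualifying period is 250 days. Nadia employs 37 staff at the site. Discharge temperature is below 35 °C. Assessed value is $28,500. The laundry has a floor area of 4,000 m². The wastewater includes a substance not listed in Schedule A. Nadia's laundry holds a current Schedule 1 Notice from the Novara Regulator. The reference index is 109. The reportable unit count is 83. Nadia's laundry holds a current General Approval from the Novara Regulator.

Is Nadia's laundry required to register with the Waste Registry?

No — exception (d) applies; Nadia's laundry is not required to register with the Waste Registry.

Exception (a) requires that the reportable unit count is below 76; but the reportable unit count is 83, not below 76, so (a) is unavailable.
Exception (b) requires that the wastewater contains only substances listed in Schedule A; but the wastewater includes a non-Schedule-A substance, so (b) is unavailable.
Exception (c): the facility's floor area is 4,000 m², below the 5,300 m² limit; a current Provisional Waiver is held — every condition holds. However, paragraphs (f)–(g) must be considered: (f) operates against (c): a current General Approval is held. (g) does not operate here (discharge temperature is below 35 °C), so (f) stands. So (c) is unavailable.
All of (d)'s requirements are met (a current General Permit is held; average daily discharge volume is 820 litres, less than the 860 litres limit). Applying paragraphs (h)–(l): (h) is triggered (the reference index is 109, meeting the 102 threshold), but yields to (i): (i) operates — a current Schedule 1 Notice is held. (j) does not operate here (there is no Provisional Registration in force), so (i) stands. Exception (d) stands.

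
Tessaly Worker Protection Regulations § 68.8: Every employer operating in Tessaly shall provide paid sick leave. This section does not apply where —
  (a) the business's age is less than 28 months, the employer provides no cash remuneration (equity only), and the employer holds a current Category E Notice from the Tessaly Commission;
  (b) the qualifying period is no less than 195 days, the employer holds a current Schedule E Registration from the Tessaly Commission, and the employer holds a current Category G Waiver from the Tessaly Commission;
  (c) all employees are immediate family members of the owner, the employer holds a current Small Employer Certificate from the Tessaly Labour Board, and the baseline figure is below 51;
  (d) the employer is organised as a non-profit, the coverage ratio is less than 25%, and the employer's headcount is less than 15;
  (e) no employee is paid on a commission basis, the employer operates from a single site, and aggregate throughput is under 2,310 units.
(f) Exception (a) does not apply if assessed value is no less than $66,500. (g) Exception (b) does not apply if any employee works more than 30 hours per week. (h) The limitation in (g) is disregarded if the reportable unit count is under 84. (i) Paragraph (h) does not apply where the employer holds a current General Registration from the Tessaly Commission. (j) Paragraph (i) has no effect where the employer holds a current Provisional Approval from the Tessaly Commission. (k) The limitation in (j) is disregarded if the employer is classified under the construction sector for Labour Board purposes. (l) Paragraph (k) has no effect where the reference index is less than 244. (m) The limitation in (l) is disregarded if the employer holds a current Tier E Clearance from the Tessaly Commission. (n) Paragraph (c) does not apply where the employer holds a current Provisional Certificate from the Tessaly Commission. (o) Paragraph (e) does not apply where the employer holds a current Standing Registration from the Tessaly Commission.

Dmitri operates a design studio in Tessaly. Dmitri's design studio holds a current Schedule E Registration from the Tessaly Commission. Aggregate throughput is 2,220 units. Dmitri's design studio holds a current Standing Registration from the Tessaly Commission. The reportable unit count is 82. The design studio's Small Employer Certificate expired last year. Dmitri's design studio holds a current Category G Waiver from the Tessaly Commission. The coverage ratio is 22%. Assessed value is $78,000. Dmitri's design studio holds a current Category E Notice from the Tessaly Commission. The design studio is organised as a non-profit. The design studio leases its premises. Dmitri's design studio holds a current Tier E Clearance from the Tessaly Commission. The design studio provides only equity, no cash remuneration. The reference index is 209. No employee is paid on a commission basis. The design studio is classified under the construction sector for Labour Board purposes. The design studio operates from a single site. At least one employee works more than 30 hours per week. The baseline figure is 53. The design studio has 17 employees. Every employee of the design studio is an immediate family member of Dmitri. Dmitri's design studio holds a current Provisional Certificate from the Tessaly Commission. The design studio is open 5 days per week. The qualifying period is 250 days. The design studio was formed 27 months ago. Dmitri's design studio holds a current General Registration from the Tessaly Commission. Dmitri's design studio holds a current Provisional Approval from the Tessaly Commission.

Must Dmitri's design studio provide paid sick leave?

All of (a)'s requirements are met (the business's age is 27 months, less than the 28 months limit; remuneration is equity-only; a current Category E Notice is held). Turning to paragraph (f): (f) is engaged — assessed value is $78,000, meeting the $66,500 threshold. So (a) is unavailable.
All of (b)'s requirements are met (the qualifying period is 250 days, meeting the 195 days threshold; a current Schedule E Registration is held; a current Category G Waiver is held). However, paragraphs (g)–(m) must be considered: (g) operates against (b): at least one employee exceeds 30 hours/week. (h) would limit (g) — the reportable unit count is 82, under the 84 limit — but (i) sets (h) aside: (i) operates — a current General Registration is held. (j) applies (a current Provisional Approval is held), but is overridden by (k): (k) operates against (j): the design studio is classified under the construction sector. (l) is triggered (the reference index is 209, less than the 244 limit), but is displaced by (m): (m) operates against (l): a current Tier E Clearance is held. Exception (b) does not apply.
Exception (c) does not apply: the Small Employer Certificate has expired.
Exception (d) does not apply: the employer's headcount is 17, not less than 15.
All of (e)'s requirements are met (no employee is paid on commission; the employer operates from a single site; aggregate throughput is 2,220 units, under the 2,310 units limit). However, paragraph (o) must be considered: (o) is engaged — a current Standing Registration is held. (e) is therefore removed.
No exception displaces § 68.8.

Yes — Dmitri's design studio must provide paid sick leave.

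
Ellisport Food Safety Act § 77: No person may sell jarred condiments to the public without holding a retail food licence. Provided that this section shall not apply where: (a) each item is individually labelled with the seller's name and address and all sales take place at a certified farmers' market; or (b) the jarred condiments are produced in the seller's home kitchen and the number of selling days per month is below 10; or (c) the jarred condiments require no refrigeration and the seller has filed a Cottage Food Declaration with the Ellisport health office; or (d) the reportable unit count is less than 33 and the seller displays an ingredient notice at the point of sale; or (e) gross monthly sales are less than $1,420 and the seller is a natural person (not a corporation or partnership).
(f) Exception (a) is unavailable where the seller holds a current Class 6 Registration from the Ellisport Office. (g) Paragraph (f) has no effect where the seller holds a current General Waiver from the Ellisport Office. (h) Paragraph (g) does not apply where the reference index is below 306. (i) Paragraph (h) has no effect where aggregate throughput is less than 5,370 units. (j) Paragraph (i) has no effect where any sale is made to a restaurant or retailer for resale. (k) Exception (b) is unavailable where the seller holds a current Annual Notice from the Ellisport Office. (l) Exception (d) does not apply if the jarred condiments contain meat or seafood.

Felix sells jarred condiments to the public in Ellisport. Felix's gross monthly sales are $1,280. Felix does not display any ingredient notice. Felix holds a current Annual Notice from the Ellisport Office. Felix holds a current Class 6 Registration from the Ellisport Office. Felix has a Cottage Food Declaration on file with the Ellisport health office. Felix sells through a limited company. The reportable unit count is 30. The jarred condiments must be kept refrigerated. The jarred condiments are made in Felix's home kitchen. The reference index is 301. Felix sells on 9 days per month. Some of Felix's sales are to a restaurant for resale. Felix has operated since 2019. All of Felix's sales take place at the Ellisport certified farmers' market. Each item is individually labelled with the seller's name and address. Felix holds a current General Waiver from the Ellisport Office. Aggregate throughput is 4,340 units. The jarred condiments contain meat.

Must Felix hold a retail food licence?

Yes — Felix must hold a retail food licence.

All of (a)'s requirements are met (items are individually labelled; all sales are at a certified farmers' market). But: (f) applies — a current Class 6 Registration is held. (g) would limit (f) — a current General Waiver is held — but (h) sets (g) aside: (h) operates against (g): the reference index is 301, below the 306 limit. (i) is engaged (aggregate throughput is 4,340 units, less than the 5,370 units limit), but is itself disapplied by (j): (j) applies — some sales are to a restaurant for resale. (a) is therefore removed.
Exception (b) is satisfied on its face — the jarred condiments are home-kitchen produced; the number of selling days per month is 9, below the 10 limit. But: (k) operates — a current Annual Notice is held. (b) is therefore removed.
Exception (c) requires that the jarred condiments require no refrigeration; but the jarred condiments require refrigeration, so (c) is unavailable.
Exception (d) fails — no ingredient notice is displayed.
Exception (e) requires that the seller is a natural person (not a corporation or partnership); but the seller operates through a limited company, so (e) is unavailable.
No exception is made out. Felix falls within the general rule.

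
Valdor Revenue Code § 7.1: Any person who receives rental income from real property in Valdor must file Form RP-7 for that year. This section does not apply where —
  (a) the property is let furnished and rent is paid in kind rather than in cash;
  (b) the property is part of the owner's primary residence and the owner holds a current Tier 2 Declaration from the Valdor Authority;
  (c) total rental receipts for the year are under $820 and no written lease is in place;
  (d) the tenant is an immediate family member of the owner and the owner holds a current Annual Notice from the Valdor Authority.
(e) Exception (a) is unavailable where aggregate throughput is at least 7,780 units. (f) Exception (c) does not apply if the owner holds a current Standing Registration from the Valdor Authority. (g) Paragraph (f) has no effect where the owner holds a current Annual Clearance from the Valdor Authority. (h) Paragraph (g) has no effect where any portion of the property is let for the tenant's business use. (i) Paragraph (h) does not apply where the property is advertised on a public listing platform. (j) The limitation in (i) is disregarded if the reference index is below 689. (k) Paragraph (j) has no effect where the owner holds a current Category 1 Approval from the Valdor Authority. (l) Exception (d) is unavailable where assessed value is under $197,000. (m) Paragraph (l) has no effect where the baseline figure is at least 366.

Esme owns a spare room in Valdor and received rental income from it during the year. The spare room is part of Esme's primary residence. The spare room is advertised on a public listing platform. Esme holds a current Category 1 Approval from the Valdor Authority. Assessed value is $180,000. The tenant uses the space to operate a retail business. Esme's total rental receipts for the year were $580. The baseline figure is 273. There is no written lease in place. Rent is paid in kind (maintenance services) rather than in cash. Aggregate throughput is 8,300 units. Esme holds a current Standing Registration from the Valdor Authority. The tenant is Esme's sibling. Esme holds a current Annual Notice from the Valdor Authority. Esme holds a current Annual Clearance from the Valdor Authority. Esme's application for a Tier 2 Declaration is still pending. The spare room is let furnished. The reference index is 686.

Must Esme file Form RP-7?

No — exception (c) applies; Esme is not required to file Form RP-7.

Exception (a) is satisfied on its face — the property is let furnished; rent is paid in kind. But: (e) operates against (a): aggregate throughput is 8,300 units, meeting the 7,780 units threshold. So (a) is unavailable.
Exception (b) requires that the owner holds a current Tier 2 Declaration from the Valdor Authority; but there is no Tier 2 Declaration in force, so (b) is unavailable.
Exception (c): total rental receipts for the year are $580, under the $820 limit; there is no written lease — every condition holds. Considering the limiting provisions: (f) is engaged (a current Standing Registration is held), but is itself disapplied by (g): (g) operates against (f): a current Annual Clearance is held. (h) operates (the space is let for business use), but is displaced by (i): (i) is engaged — the property is publicly advertised. (j) operates (the reference index is 686, below the 689 limit), but is itself disapplied by (k): (k) is engaged — a current Category 1 Approval is held. Exception (c) stands.
Exception (d) is satisfied on its face — the tenant is an immediate family member; a current Annual Notice is held. However, paragraphs (l)–(m) must be considered: (l) operates against (d): assessed value is $180,000, under the $197,000 limit. (m), which would lift (l), is not engaged — the baseline figure is 273, short of 366. Exception (d) does not apply.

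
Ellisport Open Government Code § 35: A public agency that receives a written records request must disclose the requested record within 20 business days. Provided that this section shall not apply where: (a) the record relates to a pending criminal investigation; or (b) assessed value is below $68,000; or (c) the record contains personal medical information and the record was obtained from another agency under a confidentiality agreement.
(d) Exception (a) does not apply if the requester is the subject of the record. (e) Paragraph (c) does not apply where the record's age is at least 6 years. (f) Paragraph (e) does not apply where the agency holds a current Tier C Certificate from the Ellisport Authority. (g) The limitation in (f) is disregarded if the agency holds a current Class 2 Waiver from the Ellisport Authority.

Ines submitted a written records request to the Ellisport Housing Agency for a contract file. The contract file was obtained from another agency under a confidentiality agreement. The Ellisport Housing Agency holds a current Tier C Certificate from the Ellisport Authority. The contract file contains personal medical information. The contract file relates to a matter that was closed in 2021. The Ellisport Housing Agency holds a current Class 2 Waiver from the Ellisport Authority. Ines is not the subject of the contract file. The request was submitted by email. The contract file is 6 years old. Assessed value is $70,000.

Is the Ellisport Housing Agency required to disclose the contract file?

Exception (a) does not apply: the contract file relates to a closed matter.
Exception (b) requires that assessed value is below $68,000; but assessed value is $70,000, not below $68,000, so (b) is unavailable.
All of (c)'s requirements are met (the contract file contains personal medical information; the contract file was obtained under a confidentiality agreement). But: (e) is engaged — the record's age is 6 years, meeting the 6 years threshold. (f) operates (a current Tier C Certificate is held), but is displaced by (g): (g) operates against (f): a current Class 2 Waiver is held. (c) is therefore removed.
No exception is made out. the Ellisport Housing Agency falls within the general rule.

Yes — the Ellisport Housing Agency must disclose the contract file.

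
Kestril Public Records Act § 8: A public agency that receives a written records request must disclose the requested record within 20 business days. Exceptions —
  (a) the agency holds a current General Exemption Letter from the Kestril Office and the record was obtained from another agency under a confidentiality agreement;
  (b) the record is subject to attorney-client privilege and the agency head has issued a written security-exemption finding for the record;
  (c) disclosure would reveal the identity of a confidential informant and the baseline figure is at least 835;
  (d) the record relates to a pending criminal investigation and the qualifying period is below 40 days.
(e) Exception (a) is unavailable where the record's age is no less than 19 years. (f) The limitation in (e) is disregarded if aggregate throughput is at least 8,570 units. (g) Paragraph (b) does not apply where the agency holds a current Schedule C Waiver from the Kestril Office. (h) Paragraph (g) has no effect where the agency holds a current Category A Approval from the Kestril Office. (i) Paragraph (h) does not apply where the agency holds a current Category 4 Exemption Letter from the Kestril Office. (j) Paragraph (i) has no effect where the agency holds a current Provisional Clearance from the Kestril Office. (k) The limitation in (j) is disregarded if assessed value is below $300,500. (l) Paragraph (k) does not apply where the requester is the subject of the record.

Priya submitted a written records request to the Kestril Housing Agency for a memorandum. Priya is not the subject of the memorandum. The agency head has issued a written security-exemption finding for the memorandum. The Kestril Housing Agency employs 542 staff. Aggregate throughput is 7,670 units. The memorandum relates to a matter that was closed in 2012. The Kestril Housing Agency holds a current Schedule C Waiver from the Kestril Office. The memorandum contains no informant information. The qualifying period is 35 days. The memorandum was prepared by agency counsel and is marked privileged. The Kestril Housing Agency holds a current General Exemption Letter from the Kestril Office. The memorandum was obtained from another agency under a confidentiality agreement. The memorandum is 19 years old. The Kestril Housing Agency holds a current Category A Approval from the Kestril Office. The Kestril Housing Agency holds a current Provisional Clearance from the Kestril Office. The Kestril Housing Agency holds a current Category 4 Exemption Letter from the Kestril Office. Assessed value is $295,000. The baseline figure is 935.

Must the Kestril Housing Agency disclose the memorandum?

Exception (a) is satisfied on its face — a current General Exemption Letter is held; the memorandum was obtained under a confidentiality agreement. But applying paragraphs (e)–(f): (e) operates — the record's age is 19 years, meeting the 19 years threshold. (f) does not operate here (aggregate throughput is 7,670 units, short of 8,570 units), so (e) stands. Exception (a) does not apply.
Exception (b): the memorandum is privileged; a written security-exemption finding has been issued — every condition holds. But applying paragraphs (g)–(l): (g) is engaged — a current Schedule C Waiver is held. (h) would limit (g) — a current Category A Approval is held — but (i) sets (h) aside: (i) operates — a current Category 4 Exemption Letter is held. (j) applies (a current Provisional Clearance is held), but is overridden by (k): (k) operates against (j): assessed value is $295,000, below the $300,500 limit. (l), which would lift (k), is not engaged — Priya is not the subject of the memorandum. (b) is therefore removed.
Exception (c) fails — the memorandum contains no informant information.
Exception (d) requires that the record relates to a pending criminal investigation; but the memorandum relates to a closed matter, so (d) is unavailable.
None of the exceptions is available; § 8 applies in full.

Yes — the Kestril Housing Agency must disclose the memorandum.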